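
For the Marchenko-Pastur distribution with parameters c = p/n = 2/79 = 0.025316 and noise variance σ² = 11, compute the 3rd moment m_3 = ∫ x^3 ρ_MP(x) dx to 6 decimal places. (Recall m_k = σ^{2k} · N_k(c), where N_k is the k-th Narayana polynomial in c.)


E[X³] = σ⁶ (1 + 3c + c²) (third MP moment). With σ² = 11 (so σ⁶ = 1331) and c = 2/79 = 0.025316: E[X³] = 1331 · (1 + 3·0.025316 + (0.025316)²) = 1331 · 1.076590.

So E[X^3] = 1432.941676.


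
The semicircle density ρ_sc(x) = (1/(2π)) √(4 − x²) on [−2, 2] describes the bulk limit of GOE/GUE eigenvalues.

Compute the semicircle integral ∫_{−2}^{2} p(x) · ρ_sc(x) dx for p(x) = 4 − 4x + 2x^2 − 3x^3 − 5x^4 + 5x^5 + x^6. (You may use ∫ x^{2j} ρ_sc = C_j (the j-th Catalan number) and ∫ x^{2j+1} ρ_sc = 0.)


Write p(x) = Σ a_i x^i, split into monomials and integrate each against ρ_sc separately.
Using ∫ x^{2j} ρ_sc = C_j = (1/(j+1)) C(2j, j) (Catalan numbers) and ∫ x^{2j+1} ρ_sc = 0 (odd monomials vanish by symmetry):
  i = 0 (even): a_0 · C_{0} = 4 · 1 = 4
  i = 1 (odd): ∫ x^1 ρ_sc = 0 (vanishes)
  i = 2 (even): a_2 · C_{1} = 2 · 1 = 2
  i = 3 (odd): ∫ x^3 ρ_sc = 0 (vanishes)
  i = 4 (even): a_4 · C_{2} = -5 · 2 = -10
  i = 5 (odd): ∫ x^5 ρ_sc = 0 (vanishes)
  i = 6 (even): a_6 · C_{3} = 1 · 5 = 5

Summing the contributions: ∫_{−2}^{2} p(x) ρ_sc(x) dx = 4 + 2 + (-10) + 5 = 1.


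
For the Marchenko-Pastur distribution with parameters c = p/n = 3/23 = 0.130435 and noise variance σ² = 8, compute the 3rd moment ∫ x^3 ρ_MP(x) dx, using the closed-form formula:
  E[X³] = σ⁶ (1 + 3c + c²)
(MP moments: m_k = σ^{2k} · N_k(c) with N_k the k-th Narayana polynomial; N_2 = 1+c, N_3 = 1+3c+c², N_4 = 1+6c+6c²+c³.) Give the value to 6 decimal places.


E[X³] = σ⁶ (1 + 3c + c²) (third MP moment). With σ² = 8 (so σ⁶ = 512) and c = 3/23 = 0.130435: E[X³] = 512 · (1 + 3·0.130435 + (0.130435)²) = 512 · 1.408318.

So E[X^3] = 721.058601.


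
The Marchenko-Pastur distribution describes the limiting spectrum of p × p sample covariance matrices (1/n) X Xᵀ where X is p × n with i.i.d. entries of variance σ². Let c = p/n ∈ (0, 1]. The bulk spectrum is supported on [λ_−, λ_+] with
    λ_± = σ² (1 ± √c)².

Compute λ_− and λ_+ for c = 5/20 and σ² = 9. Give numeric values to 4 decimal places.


c = 5/20 = 0.250000; √c = 0.500000.
λ_− = σ² (1 − √c)² = 9 · (1 − 0.500000)² = 9 · (0.500000)² = 2.250000.
λ_+ = σ² (1 + √c)² = 9 · (1 + 0.500000)² = 9 · (1.500000)² = 20.250000.

Rounded to 4 decimal places: λ_− ≈ 2.2500, λ_+ ≈ 20.2500.


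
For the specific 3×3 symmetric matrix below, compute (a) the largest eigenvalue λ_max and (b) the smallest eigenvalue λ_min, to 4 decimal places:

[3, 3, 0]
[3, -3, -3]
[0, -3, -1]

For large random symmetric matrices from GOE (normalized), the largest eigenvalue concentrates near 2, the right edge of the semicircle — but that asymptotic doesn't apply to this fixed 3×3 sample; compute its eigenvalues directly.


Since M is real symmetric, all three eigenvalues are real; they are the roots of det(λI − M) = λ³ − (tr M) λ² + s λ − det M, where s is the sum of the principal 2×2 minors.
tr M = 3 + (-3) + (-1) = -1.
s = (3·(-3) − 3²) + (3·(-1) − 0²) + ((-3)·(-1) − (-3)²) = -18 + (-3) + (-6) = -27.
det M (expand along row 1) = 3·(-6) − 3·(-3) + 0·(-9) = -9.
Characteristic polynomial: λ³ + λ² − 27λ + 9 = 0.
Substitute λ = y + (tr M)/3 = y − 0.333333 to remove the quadratic term: y³ + p·y + q = 0 with p = s − (tr M)²/3 = -27.333333 and q = −2(tr M)³/27 + (tr M)·s/3 − det M = 18.074074.
Three real roots ⇒ use the trigonometric (Viète) form: r = 2√(−p/3) = 6.036923, φ = arccos(3q/(p·r)) = arccos(-0.328601) = 1.905618 rad.
y_k = r·cos(φ/3 − 2πk/3) for k = 0, 1, 2 gives y = 4.859418, 0.672367, -5.531785.
λ_k = y_k − 0.333333 gives λ = 4.5261, 0.3390, -5.8651 (check: the sum is -1.0000 = tr M).

Hence λ_max = 4.5261 and λ_min = -5.8651.


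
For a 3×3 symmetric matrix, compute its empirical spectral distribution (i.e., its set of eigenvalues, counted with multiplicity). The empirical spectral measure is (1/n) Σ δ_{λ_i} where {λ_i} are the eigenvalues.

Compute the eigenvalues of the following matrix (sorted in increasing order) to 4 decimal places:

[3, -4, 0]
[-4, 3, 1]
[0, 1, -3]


Since M is real symmetric, all three eigenvalues are real; they are the roots of det(λI − M) = λ³ − (tr M) λ² + s λ − det M, where s is the sum of the principal 2×2 minors.
tr M = 3 + 3 + (-3) = 3.
s = (3·3 − (-4)²) + (3·(-3) − 0²) + (3·(-3) − 1²) = -7 + (-9) + (-10) = -26.
det M (expand along row 1) = 3·(-10) − (-4)·12 + 0·(-4) = 18.
Characteristic polynomial: λ³ − 3λ² − 26λ − 18 = 0.
Substitute λ = y + (tr M)/3 = y + 1.000000 to remove the quadratic term: y³ + p·y + q = 0 with p = s − (tr M)²/3 = -29.000000 and q = −2(tr M)³/27 + (tr M)·s/3 − det M = -46.000000.
Three real roots ⇒ use the trigonometric (Viète) form: r = 2√(−p/3) = 6.218253, φ = arccos(3q/(p·r)) = arccos(0.765267) = 0.699341 rad.
y_k = r·cos(φ/3 − 2πk/3) for k = 0, 1, 2 gives y = 6.050060, -1.781013, -4.269047.
λ_k = y_k + 1.000000 gives λ = 7.0501, -0.7810, -3.2690 (check: the sum is 3.0000 = tr M).

Eigenvalues sorted in increasing order: [-3.2690, -0.7810, 7.0501].


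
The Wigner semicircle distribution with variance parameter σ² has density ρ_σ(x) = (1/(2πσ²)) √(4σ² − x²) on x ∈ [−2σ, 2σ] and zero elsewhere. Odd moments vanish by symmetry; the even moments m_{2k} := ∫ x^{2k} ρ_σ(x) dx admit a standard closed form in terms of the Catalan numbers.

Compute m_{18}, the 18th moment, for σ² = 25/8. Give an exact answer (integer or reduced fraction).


By the scaled semicircle moment identity, m_{2k} = σ^{2k} · C_k with k = 9.
C_9 = (1/(k+1)) · C(2k, k) = (1/10) · C(18, 9) = (1/10) · 48620 = 4862.
σ^{2k} = (σ²)^k = (25/8)^9 = 3814697265625/134217728.

Therefore m_{18} = σ^{18} · C_9 = (3814697265625/134217728) · 4862 = 9273529052734375/67108864.


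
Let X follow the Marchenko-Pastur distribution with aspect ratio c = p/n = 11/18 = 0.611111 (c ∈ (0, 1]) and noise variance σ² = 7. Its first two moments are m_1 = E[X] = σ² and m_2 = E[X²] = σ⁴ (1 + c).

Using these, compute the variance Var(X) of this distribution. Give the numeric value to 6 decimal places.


m_1 = E[X] = σ² = 7, so m_1² = 49.
m_2 = E[X²] = σ⁴ (1 + c) = 49 · (1 + 0.611111) = 49 · 1.611111 = 78.944444.
(Note m_2 − m_1² simplifies to c · σ⁴ = 0.611111 · 49.)

Var(X) = m_2 − m_1² = 78.944444 − 49 = 29.944444.


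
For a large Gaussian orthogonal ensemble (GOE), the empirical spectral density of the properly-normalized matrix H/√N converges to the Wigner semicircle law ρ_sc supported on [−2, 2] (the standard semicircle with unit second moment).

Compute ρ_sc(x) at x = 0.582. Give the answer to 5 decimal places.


ρ_sc(x) = (1/(2π)) √(4 − x²). With x = 0.582:
  4 − x² = 4 − (0.582)² = 4 − 0.338724 = 3.661276.
  √(4 − x²) = 1.913446.
  1/(2π) = 0.159155.
  ρ_sc(0.582) = 0.159155 · 1.913446 = 0.304534.

Rounded to 5 decimal places: ρ_sc(0.582) ≈ 0.30453.


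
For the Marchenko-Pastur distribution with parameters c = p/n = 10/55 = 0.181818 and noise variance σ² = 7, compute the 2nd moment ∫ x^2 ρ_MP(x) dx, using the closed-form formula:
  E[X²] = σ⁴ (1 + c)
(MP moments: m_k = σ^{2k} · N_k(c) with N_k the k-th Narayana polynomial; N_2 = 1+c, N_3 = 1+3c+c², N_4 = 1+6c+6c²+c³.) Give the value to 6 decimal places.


E[X²] = σ⁴ (1 + c) (second MP moment). With σ² = 7 (so σ⁴ = 49) and c = 10/55 = 0.181818: E[X²] = 49 · (1 + 0.181818) = 49 · 1.181818.

So E[X^2] = 57.909091.


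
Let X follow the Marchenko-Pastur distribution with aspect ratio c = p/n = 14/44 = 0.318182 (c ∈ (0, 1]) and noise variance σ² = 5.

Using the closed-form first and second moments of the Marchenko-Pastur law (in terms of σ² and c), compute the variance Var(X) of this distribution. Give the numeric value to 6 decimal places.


Recall the MP moments m_1 = E[X] = σ² and m_2 = E[X²] = σ⁴ (1 + c).
m_1 = E[X] = σ² = 5, so m_1² = 25.
m_2 = E[X²] = σ⁴ (1 + c) = 25 · (1 + 0.318182) = 25 · 1.318182 = 32.954545.
(Note m_2 − m_1² simplifies to c · σ⁴ = 0.318182 · 25.)

Var(X) = m_2 − m_1² = 32.954545 − 25 = 7.954545.


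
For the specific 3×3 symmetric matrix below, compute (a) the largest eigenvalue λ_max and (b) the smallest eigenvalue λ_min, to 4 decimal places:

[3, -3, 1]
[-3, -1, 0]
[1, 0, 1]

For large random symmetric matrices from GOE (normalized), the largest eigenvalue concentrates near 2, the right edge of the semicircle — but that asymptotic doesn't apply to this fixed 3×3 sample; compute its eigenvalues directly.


Since M is real symmetric, all three eigenvalues are real; they are the roots of det(λI − M) = λ³ − (tr M) λ² + s λ − det M, where s is the sum of the principal 2×2 minors.
tr M = 3 + (-1) + 1 = 3.
s = (3·(-1) − (-3)²) + (3·1 − 1²) + ((-1)·1 − 0²) = -12 + 2 + (-1) = -11.
det M (expand along row 1) = 3·(-1) − (-3)·(-3) + 1·1 = -11.
Characteristic polynomial: λ³ − 3λ² − 11λ + 11 = 0.
Substitute λ = y + (tr M)/3 = y + 1.000000 to remove the quadratic term: y³ + p·y + q = 0 with p = s − (tr M)²/3 = -14.000000 and q = −2(tr M)³/27 + (tr M)·s/3 − det M = -2.000000.
Three real roots ⇒ use the trigonometric (Viète) form: r = 2√(−p/3) = 4.320494, φ = arccos(3q/(p·r)) = arccos(0.099195) = 1.471438 rad.
y_k = r·cos(φ/3 − 2πk/3) for k = 0, 1, 2 gives y = 3.811139, -0.143066, -3.668072.
λ_k = y_k + 1.000000 gives λ = 4.8111, 0.8569, -2.6681 (check: the sum is 3.0000 = tr M).

Hence λ_max = 4.8111 and λ_min = -2.6681.


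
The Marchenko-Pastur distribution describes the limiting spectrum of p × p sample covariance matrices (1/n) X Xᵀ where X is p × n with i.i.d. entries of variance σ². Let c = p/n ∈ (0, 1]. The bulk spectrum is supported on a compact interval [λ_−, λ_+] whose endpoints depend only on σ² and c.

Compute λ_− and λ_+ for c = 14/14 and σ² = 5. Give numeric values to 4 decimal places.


c = 14/14 = 1.000000; √c = 1.000000.
λ_− = σ² (1 − √c)² = 5 · (1 − 1.000000)² = 5 · (0.000000)² = 0.000000.
λ_+ = σ² (1 + √c)² = 5 · (1 + 1.000000)² = 5 · (2.000000)² = 20.000000.

Rounded to 4 decimal places: λ_− ≈ 0.0000, λ_+ ≈ 20.0000.


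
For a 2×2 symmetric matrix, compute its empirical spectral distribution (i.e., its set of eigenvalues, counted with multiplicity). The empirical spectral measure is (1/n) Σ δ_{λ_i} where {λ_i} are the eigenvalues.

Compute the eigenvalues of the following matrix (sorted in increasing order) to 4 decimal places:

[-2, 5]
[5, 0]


Since M is real symmetric, both eigenvalues are real; they are the roots of det(λI − M) = λ² − (tr M) λ + det M.
tr M = -2 + 0 = -2.
det M = (-2)·0 − 5² = 0 − 25 = -25.
Characteristic polynomial: λ² + 2λ − 25 = 0.
Discriminant Δ = (tr M)² − 4·det M = 4 − (-100) = 104; √Δ = 10.198039.
λ = (tr M ± √Δ)/2 = (-2 ± 10.198039)/2, giving (tr M − √Δ)/2 = -6.0990 and (tr M + √Δ)/2 = 4.0990.

Eigenvalues sorted in increasing order: [-6.0990, 4.0990].


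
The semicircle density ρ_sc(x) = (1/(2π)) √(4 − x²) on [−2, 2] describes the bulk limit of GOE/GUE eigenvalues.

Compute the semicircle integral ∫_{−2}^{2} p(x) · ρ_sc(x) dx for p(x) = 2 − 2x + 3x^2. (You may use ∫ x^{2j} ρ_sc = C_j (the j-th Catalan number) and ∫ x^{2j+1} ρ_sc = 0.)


Write p(x) = Σ a_i x^i, split into monomials and integrate each against ρ_sc separately.
Using ∫ x^{2j} ρ_sc = C_j = (1/(j+1)) C(2j, j) (Catalan numbers) and ∫ x^{2j+1} ρ_sc = 0 (odd monomials vanish by symmetry):
  i = 0 (even): a_0 · C_{0} = 2 · 1 = 2
  i = 1 (odd): ∫ x^1 ρ_sc = 0 (vanishes)
  i = 2 (even): a_2 · C_{1} = 3 · 1 = 3

Summing the contributions: ∫_{−2}^{2} p(x) ρ_sc(x) dx = 2 + 3 = 5.


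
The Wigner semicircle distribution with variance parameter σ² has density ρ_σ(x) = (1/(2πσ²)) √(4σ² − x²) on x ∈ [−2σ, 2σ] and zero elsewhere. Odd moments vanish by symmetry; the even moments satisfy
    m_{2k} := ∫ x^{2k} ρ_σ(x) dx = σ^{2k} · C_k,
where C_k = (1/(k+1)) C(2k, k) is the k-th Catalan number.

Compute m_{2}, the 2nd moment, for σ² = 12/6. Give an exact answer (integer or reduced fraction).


By the scaled semicircle moment identity, m_{2k} = σ^{2k} · C_k with k = 1.
C_1 = (1/(k+1)) · C(2k, k) = (1/2) · C(2, 1) = (1/2) · 2 = 1.
σ^{2k} = (σ²)^k = (12/6)^1 = 2.

Therefore m_{2} = σ^{2} · C_1 = 2 · 1 = 2.


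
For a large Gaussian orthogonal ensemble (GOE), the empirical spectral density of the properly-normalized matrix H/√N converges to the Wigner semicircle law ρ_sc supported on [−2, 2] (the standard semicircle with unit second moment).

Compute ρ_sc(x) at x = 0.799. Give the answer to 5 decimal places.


ρ_sc(x) = (1/(2π)) √(4 − x²). With x = 0.799:
  4 − x² = 4 − (0.799)² = 4 − 0.638401 = 3.361599.
  √(4 − x²) = 1.833466.
  1/(2π) = 0.159155.
  ρ_sc(0.799) = 0.159155 · 1.833466 = 0.291805.

Rounded to 5 decimal places: ρ_sc(0.799) ≈ 0.29181.


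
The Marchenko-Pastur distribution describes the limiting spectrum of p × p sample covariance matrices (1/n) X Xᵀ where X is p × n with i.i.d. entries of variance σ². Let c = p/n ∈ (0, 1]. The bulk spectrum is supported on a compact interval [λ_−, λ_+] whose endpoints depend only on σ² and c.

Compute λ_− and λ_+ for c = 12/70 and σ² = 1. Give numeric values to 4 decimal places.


c = 12/70 = 0.171429; √c = 0.414039.
λ_− = σ² (1 − √c)² = 1 · (1 − 0.414039)² = 1 · (0.585961)² = 0.343350.
λ_+ = σ² (1 + √c)² = 1 · (1 + 0.414039)² = 1 · (1.414039)² = 1.999507.

Rounded to 4 decimal places: λ_− ≈ 0.3433, λ_+ ≈ 1.9995.


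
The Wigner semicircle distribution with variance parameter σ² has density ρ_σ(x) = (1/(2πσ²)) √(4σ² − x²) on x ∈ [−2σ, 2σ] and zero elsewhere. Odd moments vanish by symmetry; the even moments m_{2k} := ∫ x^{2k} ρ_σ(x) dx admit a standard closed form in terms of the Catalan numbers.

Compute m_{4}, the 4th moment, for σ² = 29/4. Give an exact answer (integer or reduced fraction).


By the scaled semicircle moment identity, m_{2k} = σ^{2k} · C_k with k = 2.
C_2 = (1/(k+1)) · C(2k, k) = (1/3) · C(4, 2) = (1/3) · 6 = 2.
σ^{2k} = (σ²)^k = (29/4)^2 = 841/16.

Therefore m_{4} = σ^{4} · C_2 = (841/16) · 2 = 841/8.


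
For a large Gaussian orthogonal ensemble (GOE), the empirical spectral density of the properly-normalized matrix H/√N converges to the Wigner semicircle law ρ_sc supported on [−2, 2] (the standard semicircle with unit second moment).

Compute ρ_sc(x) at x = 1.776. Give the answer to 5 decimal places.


ρ_sc(x) = (1/(2π)) √(4 − x²). With x = 1.776:
  4 − x² = 4 − (1.776)² = 4 − 3.154176 = 0.845824.
  √(4 − x²) = 0.919687.
  1/(2π) = 0.159155.
  ρ_sc(1.776) = 0.159155 · 0.919687 = 0.146373.

Rounded to 5 decimal places: ρ_sc(1.776) ≈ 0.14637.


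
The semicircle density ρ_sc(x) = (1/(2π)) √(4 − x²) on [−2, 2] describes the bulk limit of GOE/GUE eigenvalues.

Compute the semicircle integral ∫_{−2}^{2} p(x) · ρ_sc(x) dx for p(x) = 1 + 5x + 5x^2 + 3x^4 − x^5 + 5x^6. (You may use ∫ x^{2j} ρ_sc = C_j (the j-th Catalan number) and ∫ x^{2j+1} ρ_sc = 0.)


Write p(x) = Σ a_i x^i, split into monomials and integrate each against ρ_sc separately.
Using ∫ x^{2j} ρ_sc = C_j = (1/(j+1)) C(2j, j) (Catalan numbers) and ∫ x^{2j+1} ρ_sc = 0 (odd monomials vanish by symmetry):
  i = 0 (even): a_0 · C_{0} = 1 · 1 = 1
  i = 1 (odd): ∫ x^1 ρ_sc = 0 (vanishes)
  i = 2 (even): a_2 · C_{1} = 5 · 1 = 5
  i = 4 (even): a_4 · C_{2} = 3 · 2 = 6
  i = 5 (odd): ∫ x^5 ρ_sc = 0 (vanishes)
  i = 6 (even): a_6 · C_{3} = 5 · 5 = 25

Summing the contributions: ∫_{−2}^{2} p(x) ρ_sc(x) dx = 1 + 5 + 6 + 25 = 37.


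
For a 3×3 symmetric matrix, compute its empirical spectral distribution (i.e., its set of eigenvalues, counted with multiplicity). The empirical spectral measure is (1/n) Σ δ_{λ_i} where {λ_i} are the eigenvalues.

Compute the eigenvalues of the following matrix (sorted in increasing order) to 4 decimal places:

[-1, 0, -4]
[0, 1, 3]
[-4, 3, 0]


Since M is real symmetric, all three eigenvalues are real; they are the roots of det(λI − M) = λ³ − (tr M) λ² + s λ − det M, where s is the sum of the principal 2×2 minors.
tr M = -1 + 1 + 0 = 0.
s = ((-1)·1 − 0²) + ((-1)·0 − (-4)²) + (1·0 − 3²) = -1 + (-16) + (-9) = -26.
det M (expand along row 1) = (-1)·(-9) − 0·12 + (-4)·4 = -7.
Characteristic polynomial: λ³ − 26λ + 7 = 0.
Substitute λ = y + (tr M)/3 = y + 0.000000 to remove the quadratic term: y³ + p·y + q = 0 with p = s − (tr M)²/3 = -26.000000 and q = −2(tr M)³/27 + (tr M)·s/3 − det M = 7.000000.
Three real roots ⇒ use the trigonometric (Viète) form: r = 2√(−p/3) = 5.887841, φ = arccos(3q/(p·r)) = arccos(-0.137180) = 1.708410 rad.
y_k = r·cos(φ/3 − 2πk/3) for k = 0, 1, 2 gives y = 4.958662, 0.269988, -5.228650.
λ_k = y_k + 0.000000 gives λ = 4.9587, 0.2700, -5.2286 (check: the sum is 0.0000 = tr M).

Eigenvalues sorted in increasing order: [-5.2286, 0.2700, 4.9587].


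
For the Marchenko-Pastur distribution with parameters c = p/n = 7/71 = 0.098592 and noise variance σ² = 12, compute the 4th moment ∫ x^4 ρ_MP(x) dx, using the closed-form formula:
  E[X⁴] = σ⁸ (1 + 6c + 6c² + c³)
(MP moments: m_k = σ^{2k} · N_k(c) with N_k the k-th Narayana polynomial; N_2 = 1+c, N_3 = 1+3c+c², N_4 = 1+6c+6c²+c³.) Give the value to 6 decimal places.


E[X⁴] = σ⁸ (1 + 6c + 6c² + c³) (fourth MP moment). With σ² = 12 (so σ⁸ = 20736) and c = 7/71 = 0.098592: E[X⁴] = 20736 · (1 + 6·0.098592 + 6·(0.098592)² + (0.098592)³) = 20736 · 1.650829.

So E[X^4] = 34231.598358.


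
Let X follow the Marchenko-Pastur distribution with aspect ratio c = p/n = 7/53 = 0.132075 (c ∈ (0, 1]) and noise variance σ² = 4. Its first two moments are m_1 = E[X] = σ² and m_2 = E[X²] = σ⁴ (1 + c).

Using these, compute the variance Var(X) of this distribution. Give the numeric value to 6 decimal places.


m_1 = E[X] = σ² = 4, so m_1² = 16.
m_2 = E[X²] = σ⁴ (1 + c) = 16 · (1 + 0.132075) = 16 · 1.132075 = 18.113208.
(Note m_2 − m_1² simplifies to c · σ⁴ = 0.132075 · 16.)

Var(X) = m_2 − m_1² = 18.113208 − 16 = 2.113208.


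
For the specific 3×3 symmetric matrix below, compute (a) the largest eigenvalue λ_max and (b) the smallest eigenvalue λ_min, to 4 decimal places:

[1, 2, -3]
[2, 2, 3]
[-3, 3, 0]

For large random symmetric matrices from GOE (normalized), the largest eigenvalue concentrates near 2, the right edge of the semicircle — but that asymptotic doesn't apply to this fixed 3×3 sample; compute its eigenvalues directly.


Since M is real symmetric, all three eigenvalues are real; they are the roots of det(λI − M) = λ³ − (tr M) λ² + s λ − det M, where s is the sum of the principal 2×2 minors.
tr M = 1 + 2 + 0 = 3.
s = (1·2 − 2²) + (1·0 − (-3)²) + (2·0 − 3²) = -2 + (-9) + (-9) = -20.
det M (expand along row 1) = 1·(-9) − 2·9 + (-3)·12 = -63.
Characteristic polynomial: λ³ − 3λ² − 20λ + 63 = 0.
Substitute λ = y + (tr M)/3 = y + 1.000000 to remove the quadratic term: y³ + p·y + q = 0 with p = s − (tr M)²/3 = -23.000000 and q = −2(tr M)³/27 + (tr M)·s/3 − det M = 41.000000.
Three real roots ⇒ use the trigonometric (Viète) form: r = 2√(−p/3) = 5.537749, φ = arccos(3q/(p·r)) = arccos(-0.965704) = 2.878937 rad.
y_k = r·cos(φ/3 − 2πk/3) for k = 0, 1, 2 gives y = 3.177617, 2.338922, -5.516538.
λ_k = y_k + 1.000000 gives λ = 4.1776, 3.3389, -4.5165 (check: the sum is 3.0000 = tr M).

Hence λ_max = 4.1776 and λ_min = -4.5165.


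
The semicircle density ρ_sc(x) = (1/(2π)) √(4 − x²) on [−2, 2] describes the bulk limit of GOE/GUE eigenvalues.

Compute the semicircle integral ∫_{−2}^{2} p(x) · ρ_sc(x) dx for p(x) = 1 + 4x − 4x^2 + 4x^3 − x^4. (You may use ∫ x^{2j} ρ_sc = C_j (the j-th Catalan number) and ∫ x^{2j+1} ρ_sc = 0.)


Write p(x) = Σ a_i x^i, split into monomials and integrate each against ρ_sc separately.
Using ∫ x^{2j} ρ_sc = C_j = (1/(j+1)) C(2j, j) (Catalan numbers) and ∫ x^{2j+1} ρ_sc = 0 (odd monomials vanish by symmetry):
  i = 0 (even): a_0 · C_{0} = 1 · 1 = 1
  i = 1 (odd): ∫ x^1 ρ_sc = 0 (vanishes)
  i = 2 (even): a_2 · C_{1} = -4 · 1 = -4
  i = 3 (odd): ∫ x^3 ρ_sc = 0 (vanishes)
  i = 4 (even): a_4 · C_{2} = -1 · 2 = -2

Summing the contributions: ∫_{−2}^{2} p(x) ρ_sc(x) dx = 1 + (-4) + (-2) = -5.


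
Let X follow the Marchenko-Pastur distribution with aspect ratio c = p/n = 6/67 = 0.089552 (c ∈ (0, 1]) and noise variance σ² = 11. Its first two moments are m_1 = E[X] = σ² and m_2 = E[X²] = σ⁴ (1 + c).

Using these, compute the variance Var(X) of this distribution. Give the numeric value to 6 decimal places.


m_1 = E[X] = σ² = 11, so m_1² = 121.
m_2 = E[X²] = σ⁴ (1 + c) = 121 · (1 + 0.089552) = 121 · 1.089552 = 131.835821.
(Note m_2 − m_1² simplifies to c · σ⁴ = 0.089552 · 121.)

Var(X) = m_2 − m_1² = 131.835821 − 121 = 10.835821.


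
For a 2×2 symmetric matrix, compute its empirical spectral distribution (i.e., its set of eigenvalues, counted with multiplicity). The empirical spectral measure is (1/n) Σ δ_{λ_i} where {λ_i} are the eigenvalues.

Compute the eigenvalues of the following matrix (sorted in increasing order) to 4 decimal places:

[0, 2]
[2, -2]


Since M is real symmetric, both eigenvalues are real; they are the roots of det(λI − M) = λ² − (tr M) λ + det M.
tr M = 0 + (-2) = -2.
det M = 0·(-2) − 2² = 0 − 4 = -4.
Characteristic polynomial: λ² + 2λ − 4 = 0.
Discriminant Δ = (tr M)² − 4·det M = 4 − (-16) = 20; √Δ = 4.472136.
λ = (tr M ± √Δ)/2 = (-2 ± 4.472136)/2, giving (tr M − √Δ)/2 = -3.2361 and (tr M + √Δ)/2 = 1.2361.

Eigenvalues sorted in increasing order: [-3.2361, 1.2361].


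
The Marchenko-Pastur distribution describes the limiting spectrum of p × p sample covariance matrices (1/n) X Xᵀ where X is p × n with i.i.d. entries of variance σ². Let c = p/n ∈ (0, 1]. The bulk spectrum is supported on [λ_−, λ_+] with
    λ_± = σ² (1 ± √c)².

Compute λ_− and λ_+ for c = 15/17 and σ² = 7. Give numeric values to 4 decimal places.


c = 15/17 = 0.882353; √c = 0.939336.
λ_− = σ² (1 − √c)² = 7 · (1 − 0.939336)² = 7 · (0.060664)² = 0.025760.
λ_+ = σ² (1 + √c)² = 7 · (1 + 0.939336)² = 7 · (1.939336)² = 26.327181.

Rounded to 4 decimal places: λ_− ≈ 0.0258, λ_+ ≈ 26.3272.


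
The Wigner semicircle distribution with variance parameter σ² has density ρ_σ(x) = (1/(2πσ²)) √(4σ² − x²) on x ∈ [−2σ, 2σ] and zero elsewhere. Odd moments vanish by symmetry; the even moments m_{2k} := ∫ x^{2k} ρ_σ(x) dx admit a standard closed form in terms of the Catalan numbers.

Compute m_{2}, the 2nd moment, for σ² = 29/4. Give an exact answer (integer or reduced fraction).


By the scaled semicircle moment identity, m_{2k} = σ^{2k} · C_k with k = 1.
C_1 = (1/(k+1)) · C(2k, k) = (1/2) · C(2, 1) = (1/2) · 2 = 1.
σ^{2k} = (σ²)^k = (29/4)^1 = 29/4.

Therefore m_{2} = σ^{2} · C_1 = (29/4) · 1 = 29/4.


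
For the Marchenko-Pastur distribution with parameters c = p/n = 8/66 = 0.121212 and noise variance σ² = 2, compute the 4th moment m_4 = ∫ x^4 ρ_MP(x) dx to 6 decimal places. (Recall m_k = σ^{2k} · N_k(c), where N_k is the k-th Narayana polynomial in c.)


E[X⁴] = σ⁸ (1 + 6c + 6c² + c³) (fourth MP moment). With σ² = 2 (so σ⁸ = 16) and c = 8/66 = 0.121212: E[X⁴] = 16 · (1 + 6·0.121212 + 6·(0.121212)² + (0.121212)³) = 16 · 1.817208.

So E[X^4] = 29.075326.


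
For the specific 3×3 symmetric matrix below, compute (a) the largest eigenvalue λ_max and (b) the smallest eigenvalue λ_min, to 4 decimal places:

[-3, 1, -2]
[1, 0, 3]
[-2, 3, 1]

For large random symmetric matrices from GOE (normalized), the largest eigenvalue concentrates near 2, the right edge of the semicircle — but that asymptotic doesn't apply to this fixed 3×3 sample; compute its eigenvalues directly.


Since M is real symmetric, all three eigenvalues are real; they are the roots of det(λI − M) = λ³ − (tr M) λ² + s λ − det M, where s is the sum of the principal 2×2 minors.
tr M = -3 + 0 + 1 = -2.
s = ((-3)·0 − 1²) + ((-3)·1 − (-2)²) + (0·1 − 3²) = -1 + (-7) + (-9) = -17.
det M (expand along row 1) = (-3)·(-9) − 1·7 + (-2)·3 = 14.
Characteristic polynomial: λ³ + 2λ² − 17λ − 14 = 0.
Substitute λ = y + (tr M)/3 = y − 0.666667 to remove the quadratic term: y³ + p·y + q = 0 with p = s − (tr M)²/3 = -18.333333 and q = −2(tr M)³/27 + (tr M)·s/3 − det M = -2.074074.
Three real roots ⇒ use the trigonometric (Viète) form: r = 2√(−p/3) = 4.944132, φ = arccos(3q/(p·r)) = arccos(0.068646) = 1.502096 rad.
y_k = r·cos(φ/3 − 2πk/3) for k = 0, 1, 2 gives y = 4.337227, -0.113210, -4.224016.
λ_k = y_k − 0.666667 gives λ = 3.6706, -0.7799, -4.8907 (check: the sum is -2.0000 = tr M).

Hence λ_max = 3.6706 and λ_min = -4.8907.


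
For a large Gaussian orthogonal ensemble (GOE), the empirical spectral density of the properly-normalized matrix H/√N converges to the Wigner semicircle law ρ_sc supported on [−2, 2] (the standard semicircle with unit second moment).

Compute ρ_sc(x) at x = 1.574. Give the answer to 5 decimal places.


ρ_sc(x) = (1/(2π)) √(4 − x²). With x = 1.574:
  4 − x² = 4 − (1.574)² = 4 − 2.477476 = 1.522524.
  √(4 − x²) = 1.233906.
  1/(2π) = 0.159155.
  ρ_sc(1.574) = 0.159155 · 1.233906 = 0.196382.

Rounded to 5 decimal places: ρ_sc(1.574) ≈ 0.19638.


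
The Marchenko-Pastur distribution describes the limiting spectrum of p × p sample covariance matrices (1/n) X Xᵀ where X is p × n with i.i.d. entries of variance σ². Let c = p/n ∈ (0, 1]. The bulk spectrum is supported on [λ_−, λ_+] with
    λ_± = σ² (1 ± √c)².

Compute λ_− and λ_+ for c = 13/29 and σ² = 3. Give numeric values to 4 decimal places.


c = 13/29 = 0.448276; √c = 0.669534.
λ_− = σ² (1 − √c)² = 3 · (1 − 0.669534)² = 3 · (0.330466)² = 0.327623.
λ_+ = σ² (1 + √c)² = 3 · (1 + 0.669534)² = 3 · (1.669534)² = 8.362032.

Rounded to 4 decimal places: λ_− ≈ 0.3276, λ_+ ≈ 8.3620.


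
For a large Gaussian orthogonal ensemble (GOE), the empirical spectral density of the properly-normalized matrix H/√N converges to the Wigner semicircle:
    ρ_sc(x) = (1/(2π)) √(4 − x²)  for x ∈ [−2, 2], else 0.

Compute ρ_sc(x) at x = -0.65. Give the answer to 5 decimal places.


ρ_sc(x) = (1/(2π)) √(4 − x²). With x = -0.65:
  4 − x² = 4 − (-0.65)² = 4 − 0.422500 = 3.577500.
  √(4 − x²) = 1.891428.
  1/(2π) = 0.159155.
  ρ_sc(-0.65) = 0.159155 · 1.891428 = 0.301030.

Rounded to 5 decimal places: ρ_sc(-0.65) ≈ 0.30103.


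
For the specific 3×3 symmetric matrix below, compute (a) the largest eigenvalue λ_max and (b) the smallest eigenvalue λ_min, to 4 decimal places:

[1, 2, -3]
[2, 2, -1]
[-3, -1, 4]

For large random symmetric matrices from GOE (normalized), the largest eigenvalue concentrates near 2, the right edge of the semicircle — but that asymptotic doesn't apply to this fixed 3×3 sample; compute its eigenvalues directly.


Since M is real symmetric, all three eigenvalues are real; they are the roots of det(λI − M) = λ³ − (tr M) λ² + s λ − det M, where s is the sum of the principal 2×2 minors.
tr M = 1 + 2 + 4 = 7.
s = (1·2 − 2²) + (1·4 − (-3)²) + (2·4 − (-1)²) = -2 + (-5) + 7 = 0.
det M (expand along row 1) = 1·7 − 2·5 + (-3)·4 = -15.
Characteristic polynomial: λ³ − 7λ² + 15 = 0.
Substitute λ = y + (tr M)/3 = y + 2.333333 to remove the quadratic term: y³ + p·y + q = 0 with p = s − (tr M)²/3 = -16.333333 and q = −2(tr M)³/27 + (tr M)·s/3 − det M = -10.407407.
Three real roots ⇒ use the trigonometric (Viète) form: r = 2√(−p/3) = 4.666667, φ = arccos(3q/(p·r)) = arccos(0.409621) = 1.148758 rad.
y_k = r·cos(φ/3 − 2πk/3) for k = 0, 1, 2 gives y = 4.328697, -0.654341, -3.674356.
λ_k = y_k + 2.333333 gives λ = 6.6620, 1.6790, -1.3410 (check: the sum is 7.0000 = tr M).

Hence λ_max = 6.6620 and λ_min = -1.3410.


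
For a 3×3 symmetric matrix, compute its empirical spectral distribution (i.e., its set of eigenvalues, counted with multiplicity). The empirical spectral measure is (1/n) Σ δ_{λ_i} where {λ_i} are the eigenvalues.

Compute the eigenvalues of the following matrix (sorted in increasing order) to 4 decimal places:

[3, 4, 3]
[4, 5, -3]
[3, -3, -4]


Since M is real symmetric, all three eigenvalues are real; they are the roots of det(λI − M) = λ³ − (tr M) λ² + s λ − det M, where s is the sum of the principal 2×2 minors.
tr M = 3 + 5 + (-4) = 4.
s = (3·5 − 4²) + (3·(-4) − 3²) + (5·(-4) − (-3)²) = -1 + (-21) + (-29) = -51.
det M (expand along row 1) = 3·(-29) − 4·(-7) + 3·(-27) = -140.
Characteristic polynomial: λ³ − 4λ² − 51λ + 140 = 0.
Substitute λ = y + (tr M)/3 = y + 1.333333 to remove the quadratic term: y³ + p·y + q = 0 with p = s − (tr M)²/3 = -56.333333 and q = −2(tr M)³/27 + (tr M)·s/3 − det M = 67.259259.
Three real roots ⇒ use the trigonometric (Viète) form: r = 2√(−p/3) = 8.666667, φ = arccos(3q/(p·r)) = arccos(-0.413291) = 1.996861 rad.
y_k = r·cos(φ/3 − 2πk/3) for k = 0, 1, 2 gives y = 6.816626, 1.226721, -8.043347.
λ_k = y_k + 1.333333 gives λ = 8.1500, 2.5601, -6.7100 (check: the sum is 4.0000 = tr M).

Eigenvalues sorted in increasing order: [-6.7100, 2.5601, 8.1500].


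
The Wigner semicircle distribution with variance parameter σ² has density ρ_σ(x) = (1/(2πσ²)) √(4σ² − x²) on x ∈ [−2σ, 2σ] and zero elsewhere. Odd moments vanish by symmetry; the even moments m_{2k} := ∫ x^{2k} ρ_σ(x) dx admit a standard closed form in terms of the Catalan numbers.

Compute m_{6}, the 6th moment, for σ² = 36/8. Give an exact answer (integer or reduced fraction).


By the scaled semicircle moment identity, m_{2k} = σ^{2k} · C_k with k = 3.
C_3 = (1/(k+1)) · C(2k, k) = (1/4) · C(6, 3) = (1/4) · 20 = 5.
σ^{2k} = (σ²)^k = (36/8)^3 = 729/8.

Therefore m_{6} = σ^{6} · C_3 = (729/8) · 5 = 3645/8.


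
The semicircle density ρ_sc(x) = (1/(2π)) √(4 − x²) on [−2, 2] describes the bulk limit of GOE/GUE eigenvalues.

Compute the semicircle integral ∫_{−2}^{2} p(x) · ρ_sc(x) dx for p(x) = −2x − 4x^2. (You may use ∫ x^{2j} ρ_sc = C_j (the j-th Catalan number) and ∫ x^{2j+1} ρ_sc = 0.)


Write p(x) = Σ a_i x^i, split into monomials and integrate each against ρ_sc separately.
Using ∫ x^{2j} ρ_sc = C_j = (1/(j+1)) C(2j, j) (Catalan numbers) and ∫ x^{2j+1} ρ_sc = 0 (odd monomials vanish by symmetry):
  i = 1 (odd): ∫ x^1 ρ_sc = 0 (vanishes)
  i = 2 (even): a_2 · C_{1} = -4 · 1 = -4

Summing the contributions: ∫_{−2}^{2} p(x) ρ_sc(x) dx = -4.


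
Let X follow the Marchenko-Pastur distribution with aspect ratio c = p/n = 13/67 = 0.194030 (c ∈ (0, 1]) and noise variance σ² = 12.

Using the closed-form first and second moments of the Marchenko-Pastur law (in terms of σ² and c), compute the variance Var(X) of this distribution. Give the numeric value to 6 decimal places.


Recall the MP moments m_1 = E[X] = σ² and m_2 = E[X²] = σ⁴ (1 + c).
m_1 = E[X] = σ² = 12, so m_1² = 144.
m_2 = E[X²] = σ⁴ (1 + c) = 144 · (1 + 0.194030) = 144 · 1.194030 = 171.940299.
(Note m_2 − m_1² simplifies to c · σ⁴ = 0.194030 · 144.)

Var(X) = m_2 − m_1² = 171.940299 − 144 = 27.940299.


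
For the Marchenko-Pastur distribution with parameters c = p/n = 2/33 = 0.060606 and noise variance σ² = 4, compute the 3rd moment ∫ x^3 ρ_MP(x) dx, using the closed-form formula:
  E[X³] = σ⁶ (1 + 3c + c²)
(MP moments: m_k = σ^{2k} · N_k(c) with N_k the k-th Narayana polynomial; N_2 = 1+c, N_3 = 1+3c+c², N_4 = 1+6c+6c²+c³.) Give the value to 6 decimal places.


E[X³] = σ⁶ (1 + 3c + c²) (third MP moment). With σ² = 4 (so σ⁶ = 64) and c = 2/33 = 0.060606: E[X³] = 64 · (1 + 3·0.060606 + (0.060606)²) = 64 · 1.185491.

So E[X^3] = 75.871442.


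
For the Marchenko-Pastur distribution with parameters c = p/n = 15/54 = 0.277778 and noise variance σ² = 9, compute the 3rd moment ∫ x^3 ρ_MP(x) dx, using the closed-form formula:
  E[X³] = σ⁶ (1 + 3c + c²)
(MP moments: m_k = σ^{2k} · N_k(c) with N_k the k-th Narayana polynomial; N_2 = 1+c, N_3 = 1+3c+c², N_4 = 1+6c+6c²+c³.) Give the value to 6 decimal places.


E[X³] = σ⁶ (1 + 3c + c²) (third MP moment). With σ² = 9 (so σ⁶ = 729) and c = 15/54 = 0.277778: E[X³] = 729 · (1 + 3·0.277778 + (0.277778)²) = 729 · 1.910494.

So E[X^3] = 1392.750000.


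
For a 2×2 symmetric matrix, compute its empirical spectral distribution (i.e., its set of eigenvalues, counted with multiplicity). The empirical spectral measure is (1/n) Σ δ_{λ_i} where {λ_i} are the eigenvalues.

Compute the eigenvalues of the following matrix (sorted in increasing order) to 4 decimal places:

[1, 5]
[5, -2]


Since M is real symmetric, both eigenvalues are real; they are the roots of det(λI − M) = λ² − (tr M) λ + det M.
tr M = 1 + (-2) = -1.
det M = 1·(-2) − 5² = -2 − 25 = -27.
Characteristic polynomial: λ² + λ − 27 = 0.
Discriminant Δ = (tr M)² − 4·det M = 1 − (-108) = 109; √Δ = 10.440307.
λ = (tr M ± √Δ)/2 = (-1 ± 10.440307)/2, giving (tr M − √Δ)/2 = -5.7202 and (tr M + √Δ)/2 = 4.7202.

Eigenvalues sorted in increasing order: [-5.7202, 4.7202].


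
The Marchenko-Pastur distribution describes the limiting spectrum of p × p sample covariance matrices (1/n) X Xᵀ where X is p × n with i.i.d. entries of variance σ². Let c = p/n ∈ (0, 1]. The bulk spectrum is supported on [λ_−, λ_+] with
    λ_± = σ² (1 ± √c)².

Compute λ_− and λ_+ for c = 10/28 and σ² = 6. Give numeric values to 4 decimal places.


c = 10/28 = 0.357143; √c = 0.597614.
λ_− = σ² (1 − √c)² = 6 · (1 − 0.597614)² = 6 · (0.402386)² = 0.971485.
λ_+ = σ² (1 + √c)² = 6 · (1 + 0.597614)² = 6 · (1.597614)² = 15.314229.

Rounded to 4 decimal places: λ_− ≈ 0.9715, λ_+ ≈ 15.3142.


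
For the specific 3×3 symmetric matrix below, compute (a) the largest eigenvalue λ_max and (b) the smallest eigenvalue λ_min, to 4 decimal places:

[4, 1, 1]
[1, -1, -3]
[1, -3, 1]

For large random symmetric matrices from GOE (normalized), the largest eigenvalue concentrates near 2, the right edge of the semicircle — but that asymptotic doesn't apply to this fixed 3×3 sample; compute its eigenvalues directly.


Since M is real symmetric, all three eigenvalues are real; they are the roots of det(λI − M) = λ³ − (tr M) λ² + s λ − det M, where s is the sum of the principal 2×2 minors.
tr M = 4 + (-1) + 1 = 4.
s = (4·(-1) − 1²) + (4·1 − 1²) + ((-1)·1 − (-3)²) = -5 + 3 + (-10) = -12.
det M (expand along row 1) = 4·(-10) − 1·4 + 1·(-2) = -46.
Characteristic polynomial: λ³ − 4λ² − 12λ + 46 = 0.
Substitute λ = y + (tr M)/3 = y + 1.333333 to remove the quadratic term: y³ + p·y + q = 0 with p = s − (tr M)²/3 = -17.333333 and q = −2(tr M)³/27 + (tr M)·s/3 − det M = 25.259259.
Three real roots ⇒ use the trigonometric (Viète) form: r = 2√(−p/3) = 4.807402, φ = arccos(3q/(p·r)) = arccos(-0.909388) = 2.712607 rad.
y_k = r·cos(φ/3 − 2πk/3) for k = 0, 1, 2 gives y = 2.972477, 1.785859, -4.758335.
λ_k = y_k + 1.333333 gives λ = 4.3058, 3.1192, -3.4250 (check: the sum is 4.0000 = tr M).

Hence λ_max = 4.3058 and λ_min = -3.4250.


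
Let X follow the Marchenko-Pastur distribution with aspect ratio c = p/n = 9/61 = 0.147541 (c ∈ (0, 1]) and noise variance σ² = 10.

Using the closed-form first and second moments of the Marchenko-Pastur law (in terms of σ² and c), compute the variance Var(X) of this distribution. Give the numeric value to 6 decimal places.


Recall the MP moments m_1 = E[X] = σ² and m_2 = E[X²] = σ⁴ (1 + c).
m_1 = E[X] = σ² = 10, so m_1² = 100.
m_2 = E[X²] = σ⁴ (1 + c) = 100 · (1 + 0.147541) = 100 · 1.147541 = 114.754098.
(Note m_2 − m_1² simplifies to c · σ⁴ = 0.147541 · 100.)

Var(X) = m_2 − m_1² = 114.754098 − 100 = 14.754098.


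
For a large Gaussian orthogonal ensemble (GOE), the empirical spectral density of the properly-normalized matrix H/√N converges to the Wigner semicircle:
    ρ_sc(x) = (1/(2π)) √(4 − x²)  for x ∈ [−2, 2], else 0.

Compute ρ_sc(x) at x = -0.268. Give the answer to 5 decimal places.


ρ_sc(x) = (1/(2π)) √(4 − x²). With x = -0.268:
  4 − x² = 4 − (-0.268)² = 4 − 0.071824 = 3.928176.
  √(4 − x²) = 1.981963.
  1/(2π) = 0.159155.
  ρ_sc(-0.268) = 0.159155 · 1.981963 = 0.315439.

Rounded to 5 decimal places: ρ_sc(-0.268) ≈ 0.31544.


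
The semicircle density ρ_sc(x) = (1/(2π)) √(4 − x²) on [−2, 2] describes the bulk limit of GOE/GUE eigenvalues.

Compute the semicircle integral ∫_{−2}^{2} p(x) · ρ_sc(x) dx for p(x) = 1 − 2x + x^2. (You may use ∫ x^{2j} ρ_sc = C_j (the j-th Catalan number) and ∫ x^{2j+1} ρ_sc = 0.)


Write p(x) = Σ a_i x^i, split into monomials and integrate each against ρ_sc separately.
Using ∫ x^{2j} ρ_sc = C_j = (1/(j+1)) C(2j, j) (Catalan numbers) and ∫ x^{2j+1} ρ_sc = 0 (odd monomials vanish by symmetry):
  i = 0 (even): a_0 · C_{0} = 1 · 1 = 1
  i = 1 (odd): ∫ x^1 ρ_sc = 0 (vanishes)
  i = 2 (even): a_2 · C_{1} = 1 · 1 = 1

Summing the contributions: ∫_{−2}^{2} p(x) ρ_sc(x) dx = 1 + 1 = 2.


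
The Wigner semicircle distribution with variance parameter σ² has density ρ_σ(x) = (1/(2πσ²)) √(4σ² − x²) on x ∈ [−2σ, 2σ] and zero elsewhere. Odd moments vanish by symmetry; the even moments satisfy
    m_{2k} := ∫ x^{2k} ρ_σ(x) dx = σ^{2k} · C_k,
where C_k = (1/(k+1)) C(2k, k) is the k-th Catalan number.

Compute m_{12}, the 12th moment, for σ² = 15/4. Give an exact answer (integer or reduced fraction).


By the scaled semicircle moment identity, m_{2k} = σ^{2k} · C_k with k = 6.
C_6 = (1/(k+1)) · C(2k, k) = (1/7) · C(12, 6) = (1/7) · 924 = 132.
σ^{2k} = (σ²)^k = (15/4)^6 = 11390625/4096.

Therefore m_{12} = σ^{12} · C_6 = (11390625/4096) · 132 = 375890625/1024.


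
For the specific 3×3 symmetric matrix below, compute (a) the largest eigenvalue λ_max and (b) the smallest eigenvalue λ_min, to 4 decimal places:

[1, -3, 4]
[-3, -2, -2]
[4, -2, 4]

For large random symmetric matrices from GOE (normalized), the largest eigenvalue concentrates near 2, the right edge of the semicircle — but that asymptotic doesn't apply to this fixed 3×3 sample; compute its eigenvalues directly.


Since M is real symmetric, all three eigenvalues are real; they are the roots of det(λI − M) = λ³ − (tr M) λ² + s λ − det M, where s is the sum of the principal 2×2 minors.
tr M = 1 + (-2) + 4 = 3.
s = (1·(-2) − (-3)²) + (1·4 − 4²) + ((-2)·4 − (-2)²) = -11 + (-12) + (-12) = -35.
det M (expand along row 1) = 1·(-12) − (-3)·(-4) + 4·14 = 32.
Characteristic polynomial: λ³ − 3λ² − 35λ − 32 = 0.
Substitute λ = y + (tr M)/3 = y + 1.000000 to remove the quadratic term: y³ + p·y + q = 0 with p = s − (tr M)²/3 = -38.000000 and q = −2(tr M)³/27 + (tr M)·s/3 − det M = -69.000000.
Three real roots ⇒ use the trigonometric (Viète) form: r = 2√(−p/3) = 7.118052, φ = arccos(3q/(p·r)) = arccos(0.765289) = 0.699306 rad.
y_k = r·cos(φ/3 − 2πk/3) for k = 0, 1, 2 gives y = 6.925541, -2.038811, -4.886730.
λ_k = y_k + 1.000000 gives λ = 7.9255, -1.0388, -3.8867 (check: the sum is 3.0000 = tr M).

Hence λ_max = 7.9255 and λ_min = -3.8867.
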